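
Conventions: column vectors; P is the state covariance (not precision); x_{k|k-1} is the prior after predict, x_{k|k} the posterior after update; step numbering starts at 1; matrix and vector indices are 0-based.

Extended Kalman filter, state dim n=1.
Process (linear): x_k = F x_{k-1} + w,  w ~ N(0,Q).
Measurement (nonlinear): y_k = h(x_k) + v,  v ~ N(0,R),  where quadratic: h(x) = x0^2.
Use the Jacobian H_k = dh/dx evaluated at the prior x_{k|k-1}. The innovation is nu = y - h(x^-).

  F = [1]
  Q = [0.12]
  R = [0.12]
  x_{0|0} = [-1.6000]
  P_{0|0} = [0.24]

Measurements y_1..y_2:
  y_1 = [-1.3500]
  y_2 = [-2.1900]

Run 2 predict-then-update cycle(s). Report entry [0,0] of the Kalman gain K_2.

K[0,0] = -0.5182

step 1: x^-=[-1.6000]  P^-=[0.3600]  H_jac=[-3.2000]  S=[3.8064]  K=[-0.3026]  nu=[-3.9100]  x^+=[-0.4166]  P^+=[0.0113]
step 2: x^-=[-0.4166]  P^-=[0.1313]  H_jac=[-0.8333]  S=[0.2112]  K=[-0.5182]  nu=[-2.3636]  x^+=[0.8082]  P^+=[0.0746]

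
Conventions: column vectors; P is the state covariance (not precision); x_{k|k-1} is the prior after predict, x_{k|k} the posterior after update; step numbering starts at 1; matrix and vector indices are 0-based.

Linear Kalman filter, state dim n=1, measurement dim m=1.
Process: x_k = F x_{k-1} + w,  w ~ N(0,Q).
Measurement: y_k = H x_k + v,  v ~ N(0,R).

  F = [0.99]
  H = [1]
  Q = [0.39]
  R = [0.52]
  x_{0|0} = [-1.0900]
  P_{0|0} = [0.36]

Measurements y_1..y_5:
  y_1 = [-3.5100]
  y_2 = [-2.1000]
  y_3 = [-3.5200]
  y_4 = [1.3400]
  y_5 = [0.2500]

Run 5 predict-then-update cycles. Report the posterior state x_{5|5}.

step 1: x^-=[-1.0791]  P^-=[0.7428]  S=[1.2628]  K=[0.5882]  nu=[-2.4309]  x^+=[-2.5090]  P^+=[0.3059]
step 2: x^-=[-2.4839]  P^-=[0.6898]  S=[1.2098]  K=[0.5702]  nu=[0.3839]  x^+=[-2.2650]  P^+=[0.2965]
step 3: x^-=[-2.2424]  P^-=[0.6806]  S=[1.2006]  K=[0.5669]  nu=[-1.2776]  x^+=[-2.9666]  P^+=[0.2948]
step 4: x^-=[-2.9370]  P^-=[0.6789]  S=[1.1989]  K=[0.5663]  nu=[4.2770]  x^+=[-0.5150]  P^+=[0.2945]
step 5: x^-=[-0.5099]  P^-=[0.6786]  S=[1.1986]  K=[0.5662]  nu=[0.7599]  x^+=[-0.0797]  P^+=[0.2944]

x_post = [-0.0797]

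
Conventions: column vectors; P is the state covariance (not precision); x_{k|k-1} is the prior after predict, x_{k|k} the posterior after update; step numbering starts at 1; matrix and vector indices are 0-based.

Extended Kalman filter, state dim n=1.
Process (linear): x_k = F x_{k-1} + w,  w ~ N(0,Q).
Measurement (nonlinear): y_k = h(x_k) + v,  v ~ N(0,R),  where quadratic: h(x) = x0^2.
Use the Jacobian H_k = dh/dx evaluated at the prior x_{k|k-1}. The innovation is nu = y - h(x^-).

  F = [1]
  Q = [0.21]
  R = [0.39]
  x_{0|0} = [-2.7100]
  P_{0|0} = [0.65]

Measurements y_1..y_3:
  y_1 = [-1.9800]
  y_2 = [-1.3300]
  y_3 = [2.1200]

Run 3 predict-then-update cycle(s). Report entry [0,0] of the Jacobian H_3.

step 1: x^-=[-2.7100]  P^-=[0.8600]  H_jac=[-5.4200]  S=[25.6537]  K=[-0.1817]  nu=[-9.3241]  x^+=[-1.0158]  P^+=[0.0131]
step 2: x^-=[-1.0158]  P^-=[0.2231]  H_jac=[-2.0317]  S=[1.3108]  K=[-0.3458]  nu=[-2.3619]  x^+=[-0.1992]  P^+=[0.0664]
step 3: x^-=[-0.1992]  P^-=[0.2764]  H_jac=[-0.3984]  S=[0.4339]  K=[-0.2538]  nu=[2.0803]  x^+=[-0.7271]  P^+=[0.2484]

H_jac[0,0] = -0.3984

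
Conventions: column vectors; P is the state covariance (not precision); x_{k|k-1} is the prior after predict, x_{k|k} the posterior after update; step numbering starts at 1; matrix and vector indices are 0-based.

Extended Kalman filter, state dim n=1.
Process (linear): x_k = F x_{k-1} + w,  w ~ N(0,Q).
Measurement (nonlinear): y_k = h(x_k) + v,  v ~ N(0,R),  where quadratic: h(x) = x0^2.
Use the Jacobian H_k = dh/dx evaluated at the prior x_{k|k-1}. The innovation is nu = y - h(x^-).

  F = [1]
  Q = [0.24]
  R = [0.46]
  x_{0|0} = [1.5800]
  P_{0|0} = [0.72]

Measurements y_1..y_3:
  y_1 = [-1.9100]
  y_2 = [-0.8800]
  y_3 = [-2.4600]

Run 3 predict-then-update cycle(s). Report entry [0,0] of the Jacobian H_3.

H_jac[0,0] = -0.0042

step 1: x^-=[1.5800]  P^-=[0.9600]  H_jac=[3.1600]  S=[10.0462]  K=[0.3020]  nu=[-4.4064]  x^+=[0.2494]  P^+=[0.0440]
step 2: x^-=[0.2494]  P^-=[0.2840]  H_jac=[0.4988]  S=[0.5307]  K=[0.2669]  nu=[-0.9422]  x^+=[-0.0021]  P^+=[0.2461]
step 3: x^-=[-0.0021]  P^-=[0.4861]  H_jac=[-0.0042]  S=[0.4600]  K=[-0.0044]  nu=[-2.4600]  x^+=[0.0088]  P^+=[0.4861]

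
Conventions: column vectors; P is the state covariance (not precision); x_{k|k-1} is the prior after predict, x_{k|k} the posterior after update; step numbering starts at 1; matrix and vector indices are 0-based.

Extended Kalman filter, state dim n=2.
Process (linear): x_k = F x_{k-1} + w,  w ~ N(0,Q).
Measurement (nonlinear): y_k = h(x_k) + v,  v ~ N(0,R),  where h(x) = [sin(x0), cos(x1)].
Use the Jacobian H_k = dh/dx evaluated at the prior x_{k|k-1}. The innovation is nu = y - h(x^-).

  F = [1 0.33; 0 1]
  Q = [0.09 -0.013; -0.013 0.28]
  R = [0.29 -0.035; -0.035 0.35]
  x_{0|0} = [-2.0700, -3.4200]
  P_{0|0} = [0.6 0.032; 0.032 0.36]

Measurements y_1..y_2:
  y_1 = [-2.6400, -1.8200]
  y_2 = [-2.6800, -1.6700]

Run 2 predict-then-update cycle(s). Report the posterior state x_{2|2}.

x_post = [-1.3281, -3.0425]

step 1: x^-=[-3.1986, -3.4200]  P^-=[0.7503 0.1378; 0.1378 0.6400]  H_jac=[-0.9984 0.0000; 0.0000 -0.2748]  S=[1.0379 0.0028; 0.0028 0.3983]  K=[-0.7215 -0.0900; -0.1314 -0.4406]  nu=[-2.6970, -0.8585]  x^+=[-1.1754, -2.6874]  P^+=[0.2064 0.0227; 0.0227 0.5444]
step 2: x^-=[-2.0623, -2.6874]  P^-=[0.3707 0.1894; 0.1894 0.8244]  H_jac=[-0.4719 0.0000; 0.0000 0.4387]  S=[0.3726 -0.0742; -0.0742 0.5087]  K=[-0.4501 0.0977; -0.1012 0.6963]  nu=[-1.7984, -0.7714]  x^+=[-1.3281, -3.0425]  P^+=[0.2838 0.1138; 0.1138 0.5636]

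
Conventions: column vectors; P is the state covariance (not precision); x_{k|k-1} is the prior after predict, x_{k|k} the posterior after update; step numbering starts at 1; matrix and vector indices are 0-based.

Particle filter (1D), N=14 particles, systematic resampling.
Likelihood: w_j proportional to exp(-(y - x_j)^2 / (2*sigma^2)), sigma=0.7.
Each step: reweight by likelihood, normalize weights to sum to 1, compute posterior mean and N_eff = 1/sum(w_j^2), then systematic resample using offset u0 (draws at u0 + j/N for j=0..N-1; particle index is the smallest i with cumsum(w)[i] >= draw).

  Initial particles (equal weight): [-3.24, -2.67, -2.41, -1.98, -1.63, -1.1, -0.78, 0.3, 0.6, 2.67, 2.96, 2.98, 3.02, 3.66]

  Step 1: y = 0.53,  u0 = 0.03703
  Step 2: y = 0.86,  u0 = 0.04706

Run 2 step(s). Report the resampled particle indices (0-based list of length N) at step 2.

resampled_idx = [2, 3, 4, 5, 6, 7, 8, 9, 9, 10, 11, 12, 12, 13]

step 1: w=[0.0000, 0.0000, 0.0001, 0.0007, 0.0039, 0.0301, 0.0786, 0.4290, 0.4505, 0.0042, 0.0011, 0.0010, 0.0008, 0.0000]  mean=0.3166  Neff=2.5374  idx=[6, 6, 7, 7, 7, 7, 7, 7, 8, 8, 8, 8, 8, 8]
step 2: w=[0.0064, 0.0064, 0.0720, 0.0720, 0.0720, 0.0720, 0.0720, 0.0720, 0.0925, 0.0925, 0.0925, 0.0925, 0.0925, 0.0925]  mean=0.4528  Neff=12.1110  idx=[2, 3, 4, 5, 6, 7, 8, 9, 9, 10, 11, 12, 12, 13]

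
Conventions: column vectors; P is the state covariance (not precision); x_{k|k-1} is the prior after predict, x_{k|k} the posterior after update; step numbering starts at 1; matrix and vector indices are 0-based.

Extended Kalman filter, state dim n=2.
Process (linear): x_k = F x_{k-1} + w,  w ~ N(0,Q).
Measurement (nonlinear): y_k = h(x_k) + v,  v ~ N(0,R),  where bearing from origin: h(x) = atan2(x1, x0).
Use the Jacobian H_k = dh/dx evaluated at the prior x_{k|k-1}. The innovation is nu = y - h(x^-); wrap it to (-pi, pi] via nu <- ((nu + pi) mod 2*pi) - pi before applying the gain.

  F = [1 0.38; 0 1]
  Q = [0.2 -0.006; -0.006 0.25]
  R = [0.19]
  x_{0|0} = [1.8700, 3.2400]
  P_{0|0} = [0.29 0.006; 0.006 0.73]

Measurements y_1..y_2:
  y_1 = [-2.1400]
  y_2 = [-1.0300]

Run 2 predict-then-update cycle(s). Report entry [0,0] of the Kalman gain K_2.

K[0,0] = 0.1701

step 1: x^-=[3.1012, 3.2400]  P^-=[0.6000 0.2774; 0.2774 0.9800]  H_jac=[-0.1611 0.1542]  S=[0.2151]  K=[-0.2505; 0.4947]  nu=[-2.9473]  x^+=[3.8394, 1.7819]  P^+=[0.5865 0.3041; 0.3041 0.9274]
step 2: x^-=[4.5165, 1.7819]  P^-=[1.1515 0.6504; 0.6504 1.1774]  H_jac=[-0.0756 0.1916]  S=[0.2210]  K=[0.1701; 0.7984]  nu=[-1.4058]  x^+=[4.2774, 0.6596]  P^+=[1.1451 0.6204; 0.6204 1.0365]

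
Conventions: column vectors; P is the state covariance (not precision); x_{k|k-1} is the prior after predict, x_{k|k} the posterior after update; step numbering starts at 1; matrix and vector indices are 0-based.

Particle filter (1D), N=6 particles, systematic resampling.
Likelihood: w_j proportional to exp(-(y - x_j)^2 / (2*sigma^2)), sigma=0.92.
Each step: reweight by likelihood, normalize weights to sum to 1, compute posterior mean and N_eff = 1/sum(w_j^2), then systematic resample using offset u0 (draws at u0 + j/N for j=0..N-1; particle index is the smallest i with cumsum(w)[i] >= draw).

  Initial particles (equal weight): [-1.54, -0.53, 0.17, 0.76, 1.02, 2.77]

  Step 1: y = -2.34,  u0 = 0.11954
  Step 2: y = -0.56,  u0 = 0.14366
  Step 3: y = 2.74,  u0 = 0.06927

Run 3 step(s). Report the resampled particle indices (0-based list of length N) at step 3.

resampled_idx = [4, 4, 4, 5, 5, 5]

step 1: w=[0.7982, 0.1682, 0.0282, 0.0040, 0.0015, 0.0000]  mean=-1.3090  Neff=1.5011  idx=[0, 0, 0, 0, 0, 1]
step 2: w=[0.1479, 0.1479, 0.1479, 0.1479, 0.1479, 0.2606]  mean=-1.2767  Neff=5.6413  idx=[0, 2, 3, 4, 5, 5]
step 3: w=[0.0054, 0.0054, 0.0054, 0.0054, 0.4892, 0.4892]  mean=-0.5519  Neff=2.0889  idx=[4, 4, 4, 5, 5, 5]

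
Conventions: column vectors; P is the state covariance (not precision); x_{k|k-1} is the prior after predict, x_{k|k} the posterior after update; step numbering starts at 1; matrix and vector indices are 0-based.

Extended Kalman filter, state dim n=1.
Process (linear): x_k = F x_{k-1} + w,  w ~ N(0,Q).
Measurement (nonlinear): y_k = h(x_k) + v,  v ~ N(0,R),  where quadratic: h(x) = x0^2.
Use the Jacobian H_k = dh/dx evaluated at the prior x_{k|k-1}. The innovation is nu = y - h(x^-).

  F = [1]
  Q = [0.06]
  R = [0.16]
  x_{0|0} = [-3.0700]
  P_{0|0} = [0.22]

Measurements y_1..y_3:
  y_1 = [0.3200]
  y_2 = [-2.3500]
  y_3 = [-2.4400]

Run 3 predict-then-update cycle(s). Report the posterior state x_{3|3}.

step 1: x^-=[-3.0700]  P^-=[0.2800]  H_jac=[-6.1400]  S=[10.7159]  K=[-0.1604]  nu=[-9.1049]  x^+=[-1.6093]  P^+=[0.0042]
step 2: x^-=[-1.6093]  P^-=[0.0642]  H_jac=[-3.2185]  S=[0.8248]  K=[-0.2504]  nu=[-4.9397]  x^+=[-0.3722]  P^+=[0.0124]
step 3: x^-=[-0.3722]  P^-=[0.0724]  H_jac=[-0.7444]  S=[0.2001]  K=[-0.2695]  nu=[-2.5785]  x^+=[0.3226]  P^+=[0.0579]

x_post = [0.3226]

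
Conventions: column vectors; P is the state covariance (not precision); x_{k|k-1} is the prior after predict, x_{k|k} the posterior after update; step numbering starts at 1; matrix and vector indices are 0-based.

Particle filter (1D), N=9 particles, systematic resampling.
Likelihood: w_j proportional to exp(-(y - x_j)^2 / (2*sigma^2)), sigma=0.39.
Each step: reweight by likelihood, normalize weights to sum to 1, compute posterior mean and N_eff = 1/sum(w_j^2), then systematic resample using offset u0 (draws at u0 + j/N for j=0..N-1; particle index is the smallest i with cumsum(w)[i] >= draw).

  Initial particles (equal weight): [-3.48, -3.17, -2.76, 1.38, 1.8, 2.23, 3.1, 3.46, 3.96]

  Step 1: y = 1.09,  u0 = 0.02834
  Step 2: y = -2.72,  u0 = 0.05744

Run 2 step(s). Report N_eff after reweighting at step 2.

step 1: w=[0.0000, 0.0000, 0.0000, 0.7875, 0.1980, 0.0145, 0.0000, 0.0000, 0.0000]  mean=1.4755  Neff=1.5161  idx=[3, 3, 3, 3, 3, 3, 3, 4, 4]
step 2: w=[0.1429, 0.1429, 0.1429, 0.1429, 0.1429, 0.1429, 0.1429, 0.0000, 0.0000]  mean=1.3800  Neff=7.0000  idx=[0, 1, 1, 2, 3, 4, 5, 5, 6]

N_eff = 7.0000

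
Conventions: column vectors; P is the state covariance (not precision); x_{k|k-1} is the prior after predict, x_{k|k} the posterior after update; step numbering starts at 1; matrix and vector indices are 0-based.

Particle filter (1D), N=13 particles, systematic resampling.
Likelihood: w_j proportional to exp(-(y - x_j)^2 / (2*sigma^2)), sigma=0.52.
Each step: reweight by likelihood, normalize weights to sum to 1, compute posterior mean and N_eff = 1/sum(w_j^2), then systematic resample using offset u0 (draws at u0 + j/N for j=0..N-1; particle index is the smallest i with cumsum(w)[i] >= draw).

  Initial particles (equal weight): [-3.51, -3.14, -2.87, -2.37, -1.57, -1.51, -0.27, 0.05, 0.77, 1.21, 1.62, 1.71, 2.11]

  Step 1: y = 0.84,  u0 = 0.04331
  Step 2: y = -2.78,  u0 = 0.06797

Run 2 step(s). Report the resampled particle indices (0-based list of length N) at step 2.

resampled_idx = [0, 0, 0, 0, 0, 0, 1, 1, 1, 1, 1, 1, 1]

step 1: w=[0.0000, 0.0000, 0.0000, 0.0000, 0.0000, 0.0000, 0.0365, 0.1123, 0.3530, 0.2766, 0.1156, 0.0879, 0.0180]  mean=0.9779  Neff=4.2288  idx=[7, 7, 8, 8, 8, 8, 9, 9, 9, 9, 10, 10, 11]
step 2: w=[0.4998, 0.4998, 0.0001, 0.0001, 0.0001, 0.0001, 0.0000, 0.0000, 0.0000, 0.0000, 0.0000, 0.0000, 0.0000]  mean=0.0503  Neff=2.0016  idx=[0, 0, 0, 0, 0, 0, 1, 1, 1, 1, 1, 1, 1]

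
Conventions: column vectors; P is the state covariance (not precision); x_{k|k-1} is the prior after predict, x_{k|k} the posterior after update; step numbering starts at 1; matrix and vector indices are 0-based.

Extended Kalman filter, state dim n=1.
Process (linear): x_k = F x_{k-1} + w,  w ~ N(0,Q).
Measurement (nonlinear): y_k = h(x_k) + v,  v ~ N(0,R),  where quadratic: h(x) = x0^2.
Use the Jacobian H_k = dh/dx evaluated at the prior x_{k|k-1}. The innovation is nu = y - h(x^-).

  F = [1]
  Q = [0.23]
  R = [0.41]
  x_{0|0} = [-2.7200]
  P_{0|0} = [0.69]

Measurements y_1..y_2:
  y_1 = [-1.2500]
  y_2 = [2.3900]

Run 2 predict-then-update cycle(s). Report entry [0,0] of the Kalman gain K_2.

K[0,0] = -0.3293

step 1: x^-=[-2.7200]  P^-=[0.9200]  H_jac=[-5.4400]  S=[27.6361]  K=[-0.1811]  nu=[-8.6484]  x^+=[-1.1538]  P^+=[0.0136]
step 2: x^-=[-1.1538]  P^-=[0.2436]  H_jac=[-2.3076]  S=[1.7074]  K=[-0.3293]  nu=[1.0587]  x^+=[-1.5024]  P^+=[0.0585]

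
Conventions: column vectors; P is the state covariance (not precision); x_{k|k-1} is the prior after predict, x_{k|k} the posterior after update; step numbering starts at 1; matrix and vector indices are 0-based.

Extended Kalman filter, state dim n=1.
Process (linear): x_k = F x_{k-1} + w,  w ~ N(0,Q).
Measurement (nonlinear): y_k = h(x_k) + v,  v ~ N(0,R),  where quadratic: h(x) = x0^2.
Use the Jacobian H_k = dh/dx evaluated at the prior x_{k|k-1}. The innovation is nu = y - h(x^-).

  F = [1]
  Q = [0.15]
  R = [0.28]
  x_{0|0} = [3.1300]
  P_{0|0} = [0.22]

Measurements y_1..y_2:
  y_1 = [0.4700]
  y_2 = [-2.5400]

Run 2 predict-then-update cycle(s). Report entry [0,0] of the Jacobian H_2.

step 1: x^-=[3.1300]  P^-=[0.3700]  H_jac=[6.2600]  S=[14.7794]  K=[0.1567]  nu=[-9.3269]  x^+=[1.6683]  P^+=[0.0070]
step 2: x^-=[1.6683]  P^-=[0.1570]  H_jac=[3.3366]  S=[2.0280]  K=[0.2583]  nu=[-5.3232]  x^+=[0.2932]  P^+=[0.0217]

H_jac[0,0] = 3.3366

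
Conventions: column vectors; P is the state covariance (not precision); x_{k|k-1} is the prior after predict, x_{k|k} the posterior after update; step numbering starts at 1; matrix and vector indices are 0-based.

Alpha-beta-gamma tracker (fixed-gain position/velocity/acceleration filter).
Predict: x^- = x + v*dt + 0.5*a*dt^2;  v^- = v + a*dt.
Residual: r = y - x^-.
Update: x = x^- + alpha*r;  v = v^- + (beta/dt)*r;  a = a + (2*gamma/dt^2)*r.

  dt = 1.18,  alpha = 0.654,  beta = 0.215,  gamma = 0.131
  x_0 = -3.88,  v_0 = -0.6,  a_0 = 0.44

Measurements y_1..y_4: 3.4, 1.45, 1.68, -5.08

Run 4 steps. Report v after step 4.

v_post = 2.0402

step 1: x_pred=-4.2817  r=7.6817  x^+=0.7421  v^+=1.3188  a^+=1.8854
step 2: x_pred=3.6110  r=-2.1610  x^+=2.1977  v^+=3.1499  a^+=1.4788
step 3: x_pred=6.9441  r=-5.2641  x^+=3.5014  v^+=3.9357  a^+=0.4883
step 4: x_pred=8.4855  r=-13.5655  x^+=-0.3863  v^+=2.0402  a^+=-2.0643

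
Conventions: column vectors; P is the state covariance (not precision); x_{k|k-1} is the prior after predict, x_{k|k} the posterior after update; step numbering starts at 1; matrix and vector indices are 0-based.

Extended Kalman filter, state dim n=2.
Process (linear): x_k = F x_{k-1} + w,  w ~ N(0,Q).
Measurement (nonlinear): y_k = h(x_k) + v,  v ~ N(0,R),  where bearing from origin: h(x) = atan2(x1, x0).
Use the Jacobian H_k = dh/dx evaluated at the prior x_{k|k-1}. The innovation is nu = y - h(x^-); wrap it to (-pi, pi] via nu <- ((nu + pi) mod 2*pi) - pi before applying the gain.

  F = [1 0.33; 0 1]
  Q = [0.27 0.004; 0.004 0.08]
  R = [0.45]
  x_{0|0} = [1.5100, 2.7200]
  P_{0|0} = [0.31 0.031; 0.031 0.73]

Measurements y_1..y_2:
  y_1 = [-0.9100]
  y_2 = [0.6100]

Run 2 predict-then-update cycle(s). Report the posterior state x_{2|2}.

step 1: x^-=[2.4076, 2.7200]  P^-=[0.6800 0.2759; 0.2759 0.8100]  H_jac=[-0.2061 0.1825]  S=[0.4851]  K=[-0.1852; 0.1874]  nu=[-1.7562]  x^+=[2.7328, 2.3908]  P^+=[0.6633 0.2927; 0.2927 0.7930]
step 2: x^-=[3.5218, 2.3908]  P^-=[1.2129 0.5584; 0.5584 0.8730]  H_jac=[-0.1320 0.1944]  S=[0.4755]  K=[-0.1083; 0.2019]  nu=[0.0136]  x^+=[3.5203, 2.3936]  P^+=[1.2073 0.5688; 0.5688 0.8536]

x_post = [3.5203, 2.3936]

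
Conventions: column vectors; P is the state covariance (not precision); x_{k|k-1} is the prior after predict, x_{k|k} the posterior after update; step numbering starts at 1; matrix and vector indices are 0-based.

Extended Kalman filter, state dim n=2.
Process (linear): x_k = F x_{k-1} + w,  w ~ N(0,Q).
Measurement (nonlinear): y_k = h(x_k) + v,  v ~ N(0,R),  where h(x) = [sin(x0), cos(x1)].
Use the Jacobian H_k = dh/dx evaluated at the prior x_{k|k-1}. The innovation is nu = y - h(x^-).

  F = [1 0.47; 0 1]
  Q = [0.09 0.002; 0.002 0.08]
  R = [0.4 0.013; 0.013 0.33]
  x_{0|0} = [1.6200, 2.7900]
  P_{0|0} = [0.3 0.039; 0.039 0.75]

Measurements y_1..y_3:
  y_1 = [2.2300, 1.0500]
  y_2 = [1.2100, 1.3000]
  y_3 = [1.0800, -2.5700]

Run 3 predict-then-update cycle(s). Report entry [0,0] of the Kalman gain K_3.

step 1: x^-=[2.9313, 2.7900]  P^-=[0.5923 0.3935; 0.3935 0.8300]  H_jac=[-0.9780 0.0000; 0.0000 -0.3444]  S=[0.9665 0.1455; 0.1455 0.4284]  K=[-0.5815 -0.1188; -0.3137 -0.5606]  nu=[2.0213, 1.9888]  x^+=[1.5198, 1.0409]  P^+=[0.2394 0.1358; 0.1358 0.5490]
step 2: x^-=[2.0090, 1.0409]  P^-=[0.5783 0.3958; 0.3958 0.6290]  H_jac=[-0.4243 0.0000; 0.0000 -0.8629]  S=[0.5041 0.1579; 0.1579 0.7983]  K=[-0.3760 -0.3534; -0.1281 -0.6545]  nu=[0.3045, 0.7946]  x^+=[1.6137, 0.4818]  P^+=[0.3653 0.1408; 0.1408 0.2523]
step 3: x^-=[1.8401, 0.4818]  P^-=[0.6434 0.2614; 0.2614 0.3323]  H_jac=[-0.2661 0.0000; 0.0000 -0.4634]  S=[0.4456 0.0452; 0.0452 0.4013]  K=[-0.3577 -0.2615; -0.1185 -0.3703]  nu=[0.1160, -3.4561]  x^+=[2.7024, 1.7478]  P^+=[0.5505 0.1963; 0.1963 0.2670]

K[0,0] = -0.3577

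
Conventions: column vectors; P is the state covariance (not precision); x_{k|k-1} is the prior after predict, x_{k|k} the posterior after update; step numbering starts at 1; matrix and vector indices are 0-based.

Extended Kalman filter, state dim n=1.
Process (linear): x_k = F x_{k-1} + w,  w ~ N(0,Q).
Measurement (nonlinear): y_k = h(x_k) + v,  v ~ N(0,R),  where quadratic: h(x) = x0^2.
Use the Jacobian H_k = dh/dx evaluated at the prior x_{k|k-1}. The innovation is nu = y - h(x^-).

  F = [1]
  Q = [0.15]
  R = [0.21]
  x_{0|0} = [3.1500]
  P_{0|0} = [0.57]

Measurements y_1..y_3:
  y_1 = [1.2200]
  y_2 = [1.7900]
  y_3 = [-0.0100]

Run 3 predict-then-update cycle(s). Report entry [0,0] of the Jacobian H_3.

step 1: x^-=[3.1500]  P^-=[0.7200]  H_jac=[6.3000]  S=[28.7868]  K=[0.1576]  nu=[-8.7025]  x^+=[1.7787]  P^+=[0.0053]
step 2: x^-=[1.7787]  P^-=[0.1553]  H_jac=[3.5575]  S=[2.1748]  K=[0.2540]  nu=[-1.3739]  x^+=[1.4298]  P^+=[0.0150]
step 3: x^-=[1.4298]  P^-=[0.1650]  H_jac=[2.8596]  S=[1.5592]  K=[0.3026]  nu=[-2.0544]  x^+=[0.8082]  P^+=[0.0222]

H_jac[0,0] = 2.8596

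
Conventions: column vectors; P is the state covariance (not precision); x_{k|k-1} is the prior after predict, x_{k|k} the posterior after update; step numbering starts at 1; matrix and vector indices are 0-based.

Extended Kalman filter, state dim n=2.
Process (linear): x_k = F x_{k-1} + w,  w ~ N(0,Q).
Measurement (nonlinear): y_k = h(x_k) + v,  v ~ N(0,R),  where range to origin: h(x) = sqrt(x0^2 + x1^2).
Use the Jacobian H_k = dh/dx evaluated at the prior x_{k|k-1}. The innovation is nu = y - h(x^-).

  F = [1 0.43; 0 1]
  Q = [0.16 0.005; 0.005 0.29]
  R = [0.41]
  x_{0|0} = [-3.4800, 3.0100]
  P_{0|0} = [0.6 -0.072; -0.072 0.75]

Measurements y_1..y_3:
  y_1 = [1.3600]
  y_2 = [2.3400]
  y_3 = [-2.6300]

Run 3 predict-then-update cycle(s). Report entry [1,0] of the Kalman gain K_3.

K[1,0] = 0.7276

step 1: x^-=[-2.1857, 3.0100]  P^-=[0.8368 0.2555; 0.2555 1.0400]  H_jac=[-0.5876 0.8092]  S=[1.1369]  K=[-0.2506; 0.6082]  nu=[-2.3599]  x^+=[-1.5943, 1.5748]  P^+=[0.7654 0.4288; 0.4288 0.6195]
step 2: x^-=[-0.9171, 1.5748]  P^-=[1.4086 0.7002; 0.7002 0.9095]  H_jac=[-0.5033 0.8641]  S=[0.8369]  K=[-0.1241; 0.5181]  nu=[0.5176]  x^+=[-0.9814, 1.8430]  P^+=[1.3958 0.7540; 0.7540 0.6849]
step 3: x^-=[-0.1889, 1.8430]  P^-=[2.3308 1.0535; 1.0535 0.9749]  H_jac=[-0.1020 0.9948]  S=[1.1853]  K=[0.6837; 0.7276]  nu=[-4.4826]  x^+=[-3.2535, -1.4185]  P^+=[1.7768 0.4639; 0.4639 0.3474]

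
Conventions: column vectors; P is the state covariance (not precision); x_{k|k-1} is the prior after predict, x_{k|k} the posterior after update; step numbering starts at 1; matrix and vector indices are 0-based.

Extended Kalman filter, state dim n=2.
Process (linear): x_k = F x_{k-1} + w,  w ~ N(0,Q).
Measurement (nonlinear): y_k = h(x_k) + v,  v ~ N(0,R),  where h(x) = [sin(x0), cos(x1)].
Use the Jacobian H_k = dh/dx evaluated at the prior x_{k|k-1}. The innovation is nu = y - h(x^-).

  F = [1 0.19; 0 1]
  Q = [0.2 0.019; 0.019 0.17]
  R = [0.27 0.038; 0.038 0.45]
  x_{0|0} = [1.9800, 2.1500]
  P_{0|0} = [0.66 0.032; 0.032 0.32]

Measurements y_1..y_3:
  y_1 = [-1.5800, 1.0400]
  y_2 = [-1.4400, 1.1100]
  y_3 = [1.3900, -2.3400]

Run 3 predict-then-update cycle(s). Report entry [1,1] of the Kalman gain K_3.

step 1: x^-=[2.3885, 2.1500]  P^-=[0.8837 0.1118; 0.1118 0.4900]  H_jac=[-0.7296 0.0000; 0.0000 -0.8369]  S=[0.7404 0.1063; 0.1063 0.7932]  K=[-0.8706 -0.0013; -0.0367 -0.5121]  nu=[-2.2639, 1.5874]  x^+=[4.3574, 1.4202]  P^+=[0.3223 0.0402; 0.0402 0.2770]
step 2: x^-=[4.6272, 1.4202]  P^-=[0.5476 0.1119; 0.1119 0.4470]  H_jac=[-0.0851 0.0000; 0.0000 -0.9887]  S=[0.2740 0.0474; 0.0474 0.8869]  K=[-0.1498 -0.1167; 0.0520 -0.5011]  nu=[-0.4436, 0.9599]  x^+=[4.5817, 0.9161]  P^+=[0.5277 0.0589; 0.0589 0.2261]
step 3: x^-=[4.7557, 0.9161]  P^-=[0.7582 0.1208; 0.1208 0.3961]  H_jac=[0.0433 0.0000; 0.0000 -0.7932]  S=[0.2714 0.0338; 0.0338 0.6992]  K=[0.1390 -0.1438; 0.0758 -0.4530]  nu=[2.3891, -2.9489]  x^+=[5.5117, 2.4330]  P^+=[0.7399 0.0749; 0.0749 0.2533]

K[1,1] = -0.4530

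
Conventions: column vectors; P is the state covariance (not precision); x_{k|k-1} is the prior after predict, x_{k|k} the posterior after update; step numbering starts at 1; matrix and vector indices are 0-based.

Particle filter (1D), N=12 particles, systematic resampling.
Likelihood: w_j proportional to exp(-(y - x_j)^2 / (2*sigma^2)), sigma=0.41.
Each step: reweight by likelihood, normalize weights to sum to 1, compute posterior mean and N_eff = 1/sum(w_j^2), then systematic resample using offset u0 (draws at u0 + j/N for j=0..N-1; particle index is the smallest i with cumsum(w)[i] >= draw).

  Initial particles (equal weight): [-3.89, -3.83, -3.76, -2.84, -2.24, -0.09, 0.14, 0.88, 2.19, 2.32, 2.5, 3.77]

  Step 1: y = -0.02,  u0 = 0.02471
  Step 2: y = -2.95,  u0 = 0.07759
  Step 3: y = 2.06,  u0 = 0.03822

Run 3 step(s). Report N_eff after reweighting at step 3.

N_eff = 2.7070

step 1: w=[0.0000, 0.0000, 0.0000, 0.0000, 0.0000, 0.4923, 0.4629, 0.0449, 0.0000, 0.0000, 0.0000, 0.0000]  mean=0.0600  Neff=2.1807  idx=[5, 5, 5, 5, 5, 5, 6, 6, 6, 6, 6, 6]
step 2: w=[0.1639, 0.1639, 0.1639, 0.1639, 0.1639, 0.1639, 0.0028, 0.0028, 0.0028, 0.0028, 0.0028, 0.0028]  mean=-0.0861  Neff=6.2048  idx=[0, 0, 1, 1, 2, 3, 3, 4, 4, 5, 5, 9]
step 3: w=[0.0368, 0.0368, 0.0368, 0.0368, 0.0368, 0.0368, 0.0368, 0.0368, 0.0368, 0.0368, 0.0368, 0.5954]  mean=0.0469  Neff=2.7070  idx=[1, 3, 5, 7, 10, 11, 11, 11, 11, 11, 11, 11]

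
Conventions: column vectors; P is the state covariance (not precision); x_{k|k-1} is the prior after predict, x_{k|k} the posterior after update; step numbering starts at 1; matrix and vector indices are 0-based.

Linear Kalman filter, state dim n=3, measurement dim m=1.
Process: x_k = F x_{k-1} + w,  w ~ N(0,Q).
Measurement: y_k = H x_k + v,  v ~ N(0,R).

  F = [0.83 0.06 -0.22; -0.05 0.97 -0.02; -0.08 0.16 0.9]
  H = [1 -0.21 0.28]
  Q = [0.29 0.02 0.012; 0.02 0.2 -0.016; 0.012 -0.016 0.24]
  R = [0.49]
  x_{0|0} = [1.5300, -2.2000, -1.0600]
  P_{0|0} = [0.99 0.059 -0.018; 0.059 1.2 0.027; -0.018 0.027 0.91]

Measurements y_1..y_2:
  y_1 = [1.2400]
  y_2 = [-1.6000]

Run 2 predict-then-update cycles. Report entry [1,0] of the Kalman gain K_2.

K[1,0] = -0.0141

step 1: x^-=[1.3711, -2.1893, -1.4284]  P^-=[1.0321 0.0944 -0.2281; 0.0944 1.3251 0.1770; -0.2281 0.1770 1.0230]  S=[1.4726]  K=[0.6441; -0.0912; 0.0144]  nu=[-0.1909]  x^+=[1.2481, -2.1719, -1.4311]  P^+=[0.4213 0.1809 -0.2417; 0.1809 1.3129 0.1790; -0.2417 0.1790 1.0227]
step 2: x^-=[1.2205, -2.1405, -1.7354]  P^-=[0.7360 0.1915 -0.3642; 0.1915 1.4118 0.3217; -0.3642 0.3217 1.1864]  S=[1.0591]  K=[0.5607; -0.0141; -0.0940]  nu=[-2.7841]  x^+=[-0.3405, -2.1013, -1.4737]  P^+=[0.4030 0.1998 -0.3084; 0.1998 1.4115 0.3203; -0.3084 0.3203 1.1771]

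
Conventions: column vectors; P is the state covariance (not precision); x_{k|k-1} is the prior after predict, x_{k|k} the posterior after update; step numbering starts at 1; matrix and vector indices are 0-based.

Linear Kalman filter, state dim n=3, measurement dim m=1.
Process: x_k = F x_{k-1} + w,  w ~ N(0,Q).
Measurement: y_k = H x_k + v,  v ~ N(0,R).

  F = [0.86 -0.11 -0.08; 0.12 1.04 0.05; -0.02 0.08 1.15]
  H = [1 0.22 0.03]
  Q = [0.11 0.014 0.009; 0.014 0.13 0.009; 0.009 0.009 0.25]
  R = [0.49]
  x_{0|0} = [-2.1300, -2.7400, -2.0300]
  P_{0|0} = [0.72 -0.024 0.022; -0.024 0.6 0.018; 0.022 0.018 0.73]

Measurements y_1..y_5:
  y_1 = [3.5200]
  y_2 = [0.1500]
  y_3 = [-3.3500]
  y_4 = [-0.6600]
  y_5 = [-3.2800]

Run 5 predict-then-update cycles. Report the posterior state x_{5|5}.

x_post = [-0.7160, -2.3689, -1.2364]

step 1: x^-=[-1.3680, -3.2067, -2.5111]  P^-=[0.6563 -0.0053 -0.0581; -0.0053 0.7873 0.1240; -0.0581 0.1240 1.2219]  S=[1.1813]  K=[0.5531; 0.1453; 0.0049]  nu=[5.6688]  x^+=[1.7674, -2.3829, -2.4832]  P^+=[0.2949 -0.1002 -0.0613; -0.1002 0.7624 0.1232; -0.0613 0.1232 1.2219]
step 2: x^-=[1.9807, -2.3903, -3.0816]  P^-=[0.3747 -0.1489 -0.1995; -0.1489 0.9489 0.2825; -0.1995 0.2825 1.8968]  S=[0.8386]  K=[0.4006; 0.0814; -0.0959]  nu=[-1.2124]  x^+=[1.4950, -2.4891, -2.9654]  P^+=[0.2401 -0.1763 -0.1672; -0.1763 0.9434 0.2891; -0.1672 0.2891 1.8891]
step 3: x^-=[1.7967, -2.5575, -3.6392]  P^-=[0.3726 -0.2633 -0.3938; -0.2633 1.1426 0.5215; -0.3938 0.5215 2.8159]  S=[0.7878]  K=[0.3844; 0.0047; -0.2471]  nu=[-4.4749]  x^+=[0.0766, -2.5787, -2.5337]  P^+=[0.2562 -0.2647 -0.3190; -0.2647 1.1426 0.5224; -0.3190 0.5224 2.7678]
step 4: x^-=[0.5522, -2.7993, -3.1215]  P^-=[0.4342 -0.3916 -0.6643; -0.3916 1.3608 0.8488; -0.6643 0.8488 4.0295]  S=[0.7927]  K=[0.4139; -0.0842; -0.4500]  nu=[-0.5028]  x^+=[0.3442, -2.7569, -2.8953]  P^+=[0.2984 -0.3640 -0.5167; -0.3640 1.3552 0.8187; -0.5167 0.8187 3.8689]
step 5: x^-=[0.8309, -2.9707, -3.5570]  P^-=[0.5262 -0.5363 -1.0105; -0.5363 1.5979 1.2592; -1.0105 1.2592 5.5510]  S=[0.8186]  K=[0.4617; -0.1796; -0.6926]  nu=[-3.3506]  x^+=[-0.7160, -2.3689, -1.2364]  P^+=[0.3517 -0.4685 -0.7488; -0.4685 1.5714 1.1574; -0.7488 1.1574 5.1584]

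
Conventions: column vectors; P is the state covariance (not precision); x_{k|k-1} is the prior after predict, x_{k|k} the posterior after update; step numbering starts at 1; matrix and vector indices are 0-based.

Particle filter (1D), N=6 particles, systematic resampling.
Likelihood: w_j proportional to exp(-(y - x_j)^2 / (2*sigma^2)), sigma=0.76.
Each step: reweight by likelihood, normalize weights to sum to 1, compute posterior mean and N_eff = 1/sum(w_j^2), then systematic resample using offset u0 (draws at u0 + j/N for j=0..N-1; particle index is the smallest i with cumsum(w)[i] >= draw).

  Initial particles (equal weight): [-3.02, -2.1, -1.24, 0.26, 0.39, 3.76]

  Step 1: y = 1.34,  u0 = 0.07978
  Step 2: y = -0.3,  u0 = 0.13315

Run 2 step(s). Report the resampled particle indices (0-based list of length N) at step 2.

resampled_idx = [0, 1, 2, 3, 4, 5]

step 1: w=[0.0000, 0.0000, 0.0038, 0.4381, 0.5505, 0.0076]  mean=0.3522  Neff=2.0199  idx=[3, 3, 3, 4, 4, 4]
step 2: w=[0.1784, 0.1784, 0.1784, 0.1550, 0.1550, 0.1550]  mean=0.3204  Neff=5.9706  idx=[0, 1, 2, 3, 4, 5]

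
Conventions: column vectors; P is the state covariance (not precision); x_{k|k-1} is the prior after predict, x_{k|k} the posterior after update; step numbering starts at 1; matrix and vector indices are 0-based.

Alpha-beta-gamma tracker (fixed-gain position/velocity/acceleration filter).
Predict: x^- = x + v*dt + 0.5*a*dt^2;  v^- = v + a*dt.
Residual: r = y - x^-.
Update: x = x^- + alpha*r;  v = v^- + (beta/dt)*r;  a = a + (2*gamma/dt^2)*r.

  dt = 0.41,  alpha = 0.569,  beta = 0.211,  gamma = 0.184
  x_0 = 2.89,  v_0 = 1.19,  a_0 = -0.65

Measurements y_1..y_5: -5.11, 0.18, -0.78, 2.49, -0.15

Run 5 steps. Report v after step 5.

step 1: x_pred=3.3233  r=-8.4333  x^+=-1.4753  v^+=-3.4165  a^+=-19.1119
step 2: x_pred=-4.4824  r=4.6624  x^+=-1.8295  v^+=-8.8530  a^+=-8.9051
step 3: x_pred=-6.2077  r=5.4277  x^+=-3.1193  v^+=-9.7108  a^+=2.9771
step 4: x_pred=-6.8505  r=9.3405  x^+=-1.5358  v^+=-3.6832  a^+=23.4251
step 5: x_pred=-1.0770  r=0.9270  x^+=-0.5495  v^+=6.3981  a^+=25.4545

v_post = 6.3981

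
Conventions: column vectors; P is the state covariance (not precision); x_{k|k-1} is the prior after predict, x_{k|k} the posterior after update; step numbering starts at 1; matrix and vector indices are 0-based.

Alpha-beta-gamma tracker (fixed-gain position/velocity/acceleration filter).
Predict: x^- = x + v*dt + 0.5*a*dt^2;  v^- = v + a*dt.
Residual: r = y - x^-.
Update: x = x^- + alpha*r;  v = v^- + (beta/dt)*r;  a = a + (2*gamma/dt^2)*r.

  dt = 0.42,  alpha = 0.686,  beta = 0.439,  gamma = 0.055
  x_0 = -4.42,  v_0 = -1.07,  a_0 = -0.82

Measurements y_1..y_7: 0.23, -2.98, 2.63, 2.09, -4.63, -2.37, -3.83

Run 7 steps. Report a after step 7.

step 1: x_pred=-4.9417  r=5.1717  x^+=-1.3939  v^+=3.9913  a^+=2.4050
step 2: x_pred=0.4945  r=-3.4745  x^+=-1.8890  v^+=1.3697  a^+=0.2383
step 3: x_pred=-1.2927  r=3.9227  x^+=1.3983  v^+=5.5699  a^+=2.6845
step 4: x_pred=3.9744  r=-1.8844  x^+=2.6817  v^+=4.7278  a^+=1.5094
step 5: x_pred=4.8005  r=-9.4305  x^+=-1.6688  v^+=-4.4954  a^+=-4.3713
step 6: x_pred=-3.9424  r=1.5724  x^+=-2.8637  v^+=-4.6878  a^+=-3.3908
step 7: x_pred=-5.1317  r=1.3017  x^+=-4.2387  v^+=-4.7513  a^+=-2.5790

a_post = -2.5790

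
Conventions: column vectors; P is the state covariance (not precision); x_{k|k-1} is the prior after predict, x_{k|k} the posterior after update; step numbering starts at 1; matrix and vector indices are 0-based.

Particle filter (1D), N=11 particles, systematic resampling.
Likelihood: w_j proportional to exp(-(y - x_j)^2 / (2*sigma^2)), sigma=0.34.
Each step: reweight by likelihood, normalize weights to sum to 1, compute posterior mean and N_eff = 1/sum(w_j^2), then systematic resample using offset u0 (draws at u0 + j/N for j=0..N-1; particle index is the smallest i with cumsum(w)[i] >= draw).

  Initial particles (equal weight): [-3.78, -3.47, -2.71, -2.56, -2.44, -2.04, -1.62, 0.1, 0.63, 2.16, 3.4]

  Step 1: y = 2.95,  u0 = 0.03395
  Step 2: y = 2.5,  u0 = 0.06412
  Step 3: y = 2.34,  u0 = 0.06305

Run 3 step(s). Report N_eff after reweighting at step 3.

step 1: w=[0.0000, 0.0000, 0.0000, 0.0000, 0.0000, 0.0000, 0.0000, 0.0000, 0.0000, 0.1390, 0.8610]  mean=3.2276  Neff=1.3147  idx=[9, 9, 10, 10, 10, 10, 10, 10, 10, 10, 10]
step 2: w=[0.4087, 0.4087, 0.0203, 0.0203, 0.0203, 0.0203, 0.0203, 0.0203, 0.0203, 0.0203, 0.0203]  mean=2.3863  Neff=2.9600  idx=[0, 0, 0, 0, 1, 1, 1, 1, 1, 5, 9]
step 3: w=[0.1109, 0.1109, 0.1109, 0.1109, 0.1109, 0.1109, 0.1109, 0.1109, 0.1109, 0.0010, 0.0010]  mean=2.1625  Neff=9.0355  idx=[0, 1, 2, 3, 3, 4, 5, 6, 7, 7, 8]

N_eff = 9.0355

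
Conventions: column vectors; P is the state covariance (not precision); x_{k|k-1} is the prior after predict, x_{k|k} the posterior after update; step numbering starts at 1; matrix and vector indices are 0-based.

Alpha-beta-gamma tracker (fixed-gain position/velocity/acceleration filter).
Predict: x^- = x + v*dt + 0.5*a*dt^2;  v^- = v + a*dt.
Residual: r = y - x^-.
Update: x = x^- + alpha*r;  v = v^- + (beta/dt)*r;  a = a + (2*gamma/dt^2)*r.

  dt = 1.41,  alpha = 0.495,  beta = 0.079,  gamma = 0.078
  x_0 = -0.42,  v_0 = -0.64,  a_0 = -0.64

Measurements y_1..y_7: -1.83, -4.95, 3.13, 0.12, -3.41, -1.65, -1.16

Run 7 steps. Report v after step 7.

step 1: x_pred=-1.9586  r=0.1286  x^+=-1.8949  v^+=-1.5352  a^+=-0.6299
step 2: x_pred=-4.6857  r=-0.2643  x^+=-4.8165  v^+=-2.4382  a^+=-0.6506
step 3: x_pred=-8.9011  r=12.0311  x^+=-2.9457  v^+=-2.6815  a^+=0.2934
step 4: x_pred=-6.4350  r=6.5550  x^+=-3.1903  v^+=-1.9005  a^+=0.8077
step 5: x_pred=-5.0671  r=1.6571  x^+=-4.2468  v^+=-0.6688  a^+=0.9378
step 6: x_pred=-4.2576  r=2.6076  x^+=-2.9668  v^+=0.7996  a^+=1.1424
step 7: x_pred=-0.7038  r=-0.4562  x^+=-0.9296  v^+=2.3848  a^+=1.1066

v_post = 2.3848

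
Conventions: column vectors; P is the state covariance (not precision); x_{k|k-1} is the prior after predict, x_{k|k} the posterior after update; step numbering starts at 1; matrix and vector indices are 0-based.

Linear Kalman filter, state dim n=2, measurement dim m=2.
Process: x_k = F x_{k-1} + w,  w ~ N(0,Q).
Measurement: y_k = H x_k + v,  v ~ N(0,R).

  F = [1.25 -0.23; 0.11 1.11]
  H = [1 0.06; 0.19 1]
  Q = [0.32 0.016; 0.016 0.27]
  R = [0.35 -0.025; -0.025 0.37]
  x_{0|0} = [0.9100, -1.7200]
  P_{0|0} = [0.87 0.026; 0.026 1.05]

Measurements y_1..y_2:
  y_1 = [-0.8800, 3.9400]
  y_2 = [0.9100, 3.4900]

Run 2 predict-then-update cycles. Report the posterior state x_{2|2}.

x_post = [0.1599, 3.3092]

step 1: x^-=[1.5331, -1.8091]  P^-=[1.7200 -0.0970; -0.0970 1.5806]  S=[2.0640 0.2985; 0.2985 1.9758]  K=[0.8318 -0.0094; -0.1180 0.8085]  nu=[-2.3046, 5.4578]  x^+=[-0.4351, 2.8752]  P^+=[0.2962 -0.0805; -0.0805 0.3174]
step 2: x^-=[-1.2052, 3.1436]  P^-=[0.8459 -0.1340; -0.1340 0.6450]  S=[1.1822 0.0389; 0.0389 0.9946]  K=[0.7088 -0.0009; -0.1012 0.6268]  nu=[1.9266, 0.5754]  x^+=[0.1599, 3.3092]  P^+=[0.2521 -0.0659; -0.0659 0.2470]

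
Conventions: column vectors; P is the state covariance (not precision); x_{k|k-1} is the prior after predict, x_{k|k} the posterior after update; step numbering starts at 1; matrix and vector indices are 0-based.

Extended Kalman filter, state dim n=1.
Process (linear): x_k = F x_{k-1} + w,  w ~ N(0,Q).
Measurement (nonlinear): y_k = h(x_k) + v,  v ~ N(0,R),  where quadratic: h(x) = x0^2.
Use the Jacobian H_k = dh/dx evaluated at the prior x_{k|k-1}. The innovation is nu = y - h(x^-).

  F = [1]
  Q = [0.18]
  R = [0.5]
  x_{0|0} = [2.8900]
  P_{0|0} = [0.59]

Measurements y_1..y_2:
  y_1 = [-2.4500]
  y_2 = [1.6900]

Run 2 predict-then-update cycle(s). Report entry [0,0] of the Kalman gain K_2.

K[0,0] = 0.3004

step 1: x^-=[2.8900]  P^-=[0.7700]  H_jac=[5.7800]  S=[26.2245]  K=[0.1697]  nu=[-10.8021]  x^+=[1.0568]  P^+=[0.0147]
step 2: x^-=[1.0568]  P^-=[0.1947]  H_jac=[2.1135]  S=[1.3696]  K=[0.3004]  nu=[0.5733]  x^+=[1.2290]  P^+=[0.0711]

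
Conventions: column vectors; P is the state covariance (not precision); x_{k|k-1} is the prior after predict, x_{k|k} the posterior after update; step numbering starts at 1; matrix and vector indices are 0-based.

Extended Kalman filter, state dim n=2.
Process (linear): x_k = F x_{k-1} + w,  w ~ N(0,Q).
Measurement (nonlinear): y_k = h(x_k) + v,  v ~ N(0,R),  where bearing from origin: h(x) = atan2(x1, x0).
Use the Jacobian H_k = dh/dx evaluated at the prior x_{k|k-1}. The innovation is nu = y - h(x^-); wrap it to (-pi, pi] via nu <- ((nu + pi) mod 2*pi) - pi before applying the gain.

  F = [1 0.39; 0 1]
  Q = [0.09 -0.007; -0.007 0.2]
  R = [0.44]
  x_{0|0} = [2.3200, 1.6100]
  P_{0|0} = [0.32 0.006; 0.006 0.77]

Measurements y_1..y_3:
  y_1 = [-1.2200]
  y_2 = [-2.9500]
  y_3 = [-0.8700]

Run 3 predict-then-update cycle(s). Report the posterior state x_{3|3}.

step 1: x^-=[2.9479, 1.6100]  P^-=[0.5318 0.2993; 0.2993 0.9700]  H_jac=[-0.1427 0.2613]  S=[0.4947]  K=[0.0047; 0.4260]  nu=[-1.7199]  x^+=[2.9399, 0.8774]  P^+=[0.5318 0.2983; 0.2983 0.8802]
step 2: x^-=[3.2820, 0.8774]  P^-=[0.9884 0.6346; 0.6346 1.0802]  H_jac=[-0.0760 0.2844]  S=[0.5056]  K=[0.2083; 0.5121]  nu=[3.0720]  x^+=[3.9219, 2.4506]  P^+=[0.9664 0.5807; 0.5807 0.9476]
step 3: x^-=[4.8777, 2.4506]  P^-=[1.6535 0.9432; 0.9432 1.1476]  H_jac=[-0.0822 0.1637]  S=[0.4565]  K=[0.0403; 0.2416]  nu=[-1.3356]  x^+=[4.8238, 2.1280]  P^+=[1.6527 0.9388; 0.9388 1.1210]

x_post = [4.8238, 2.1280]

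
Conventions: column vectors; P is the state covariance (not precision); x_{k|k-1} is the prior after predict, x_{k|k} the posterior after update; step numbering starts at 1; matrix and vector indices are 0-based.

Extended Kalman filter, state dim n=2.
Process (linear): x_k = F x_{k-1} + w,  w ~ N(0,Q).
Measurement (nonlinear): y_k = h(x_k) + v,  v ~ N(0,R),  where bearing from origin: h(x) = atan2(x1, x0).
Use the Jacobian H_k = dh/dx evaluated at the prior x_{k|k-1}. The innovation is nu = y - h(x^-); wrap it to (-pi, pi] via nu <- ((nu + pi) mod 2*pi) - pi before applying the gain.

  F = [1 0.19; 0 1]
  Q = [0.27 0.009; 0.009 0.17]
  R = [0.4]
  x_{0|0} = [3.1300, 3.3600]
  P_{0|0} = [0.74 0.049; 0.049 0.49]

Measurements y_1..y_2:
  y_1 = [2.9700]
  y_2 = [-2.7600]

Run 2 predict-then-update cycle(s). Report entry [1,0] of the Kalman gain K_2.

K[1,0] = 0.1618

step 1: x^-=[3.7684, 3.3600]  P^-=[1.0463 0.1511; 0.1511 0.6600]  H_jac=[-0.1318 0.1478]  S=[0.4267]  K=[-0.2709; 0.1820]  nu=[2.2418]  x^+=[3.1612, 3.7680]  P^+=[1.0150 0.1721; 0.1721 0.6459]
step 2: x^-=[3.8771, 3.7680]  P^-=[1.3737 0.3038; 0.3038 0.8159]  H_jac=[-0.1289 0.1326]  S=[0.4268]  K=[-0.3205; 0.1618]  nu=[2.7521]  x^+=[2.9951, 4.2132]  P^+=[1.3299 0.3260; 0.3260 0.8047]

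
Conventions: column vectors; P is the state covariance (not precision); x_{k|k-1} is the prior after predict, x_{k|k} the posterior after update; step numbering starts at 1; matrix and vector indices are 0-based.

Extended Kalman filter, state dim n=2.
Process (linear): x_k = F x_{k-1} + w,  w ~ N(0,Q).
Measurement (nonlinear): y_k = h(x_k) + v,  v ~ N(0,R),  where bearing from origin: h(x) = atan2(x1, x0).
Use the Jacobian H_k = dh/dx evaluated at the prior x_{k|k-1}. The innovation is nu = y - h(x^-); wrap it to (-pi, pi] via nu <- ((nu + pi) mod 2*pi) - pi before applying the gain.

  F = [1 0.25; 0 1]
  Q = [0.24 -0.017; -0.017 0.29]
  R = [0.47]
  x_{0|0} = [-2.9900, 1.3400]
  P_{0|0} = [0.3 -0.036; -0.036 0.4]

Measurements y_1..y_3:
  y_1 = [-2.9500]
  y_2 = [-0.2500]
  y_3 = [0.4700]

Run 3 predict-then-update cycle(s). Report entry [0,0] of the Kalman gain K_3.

step 1: x^-=[-2.6550, 1.3400]  P^-=[0.5470 0.0470; 0.0470 0.6900]  H_jac=[-0.1515 -0.3002]  S=[0.5490]  K=[-0.1766; -0.3902]  nu=[0.6590]  x^+=[-2.7714, 1.0828]  P^+=[0.5299 0.0092; 0.0092 0.6064]
step 2: x^-=[-2.5007, 1.0828]  P^-=[0.8123 0.1438; 0.1438 0.8964]  H_jac=[-0.1458 -0.3367]  S=[0.6030]  K=[-0.2767; -0.5353]  nu=[-2.9830]  x^+=[-1.6753, 2.6797]  P^+=[0.7662 0.0544; 0.0544 0.7236]
step 3: x^-=[-1.0054, 2.6797]  P^-=[1.0786 0.2183; 0.2183 1.0136]  H_jac=[-0.3271 -0.1227]  S=[0.6182]  K=[-0.6141; -0.3168]  nu=[-1.4597]  x^+=[-0.1090, 3.1420]  P^+=[0.8455 0.0981; 0.0981 0.9516]

K[0,0] = -0.6141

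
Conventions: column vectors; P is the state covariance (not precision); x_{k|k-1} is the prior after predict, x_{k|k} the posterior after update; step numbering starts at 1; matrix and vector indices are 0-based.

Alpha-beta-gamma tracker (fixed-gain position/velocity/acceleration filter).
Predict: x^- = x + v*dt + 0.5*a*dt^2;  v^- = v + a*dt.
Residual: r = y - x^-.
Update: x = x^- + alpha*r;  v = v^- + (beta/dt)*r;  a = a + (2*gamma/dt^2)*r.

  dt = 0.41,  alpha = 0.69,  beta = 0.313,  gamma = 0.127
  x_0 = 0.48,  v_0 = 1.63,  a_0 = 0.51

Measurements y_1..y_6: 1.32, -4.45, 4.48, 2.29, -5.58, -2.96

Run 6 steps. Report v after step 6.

v_post = -5.5081

step 1: x_pred=1.1912  r=0.1288  x^+=1.2801  v^+=1.9375  a^+=0.7047
step 2: x_pred=2.1336  r=-6.5836  x^+=-2.4091  v^+=-2.7997  a^+=-9.2433
step 3: x_pred=-4.3338  r=8.8138  x^+=1.7477  v^+=0.1392  a^+=4.0745
step 4: x_pred=2.1472  r=0.1428  x^+=2.2457  v^+=1.9187  a^+=4.2902
step 5: x_pred=3.3930  r=-8.9730  x^+=-2.7984  v^+=-3.1724  a^+=-9.2681
step 6: x_pred=-4.8780  r=1.9180  x^+=-3.5546  v^+=-5.5081  a^+=-6.3699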